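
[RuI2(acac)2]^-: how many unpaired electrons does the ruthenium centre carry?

Each iodide is −1; each acetylacetonate is −1; balancing the −1 overall charge requires Ru(III).
Ruthenium is a group-8 element; Ru(III) is therefore d⁵.
Counting donor atoms: 2×iodide (monodentate) → 2 donors; 2×acetylacetonate (bidentate) → 4 donors. Coordination number = 6.
The spin state decides the count: a 4d ion has a large Δₒ and is invariably low-spin.
An octahedral low-spin d⁵ ion is t₂g⁵e_g⁰, giving 1 unpaired electron.

1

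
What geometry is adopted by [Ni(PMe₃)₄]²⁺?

square planar

Summing ligand charges against the +2 overall charge gives an oxidation state of +2 for nickel.
Ni sits in group 10, so the d-electron count is 10 − 2 = 8.
With 4 monodentate ligands the coordination number is 4.
Trimethylphosphine is a strong-field ligand (high in the spectrochemical series).
A 3d d⁸ ion with strong-field ligands gains enough CFSE to favour square planar over tetrahedral.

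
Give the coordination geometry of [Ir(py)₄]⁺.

square planar

Summing ligand charges against the +1 overall charge gives an oxidation state of +1 for iridium.
Group 9 minus oxidation state 1 gives a d⁸ configuration.
Coordination number: 4.
A 5d d⁸ ion has a large crystal-field splitting; square planar leaves the high-energy d_{x²−y²} orbital empty and maximises CFSE.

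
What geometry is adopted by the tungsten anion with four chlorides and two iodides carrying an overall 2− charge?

Ligand charges: each chloride is −1; each iodide is −1. With an overall charge of −2 the tungsten centre must be in the +4 oxidation state.
W sits in group 6, so the d-electron count is 6 − 4 = 2.
With 6 monodentate ligands the coordination number is 6.
Six donors around a single metal centre give an octahedral coordination sphere.

octahedral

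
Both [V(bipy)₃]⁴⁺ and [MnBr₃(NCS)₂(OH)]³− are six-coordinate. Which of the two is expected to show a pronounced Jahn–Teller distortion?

[MnBr₃(NCS)₂(OH)]³−

[V(bipy)₃]⁴⁺: 2,2′-bipyridine is neutral; balancing the +4 overall charge requires V(IV). Group 5 minus oxidation state 4 gives a d¹ configuration. The d¹ configuration leaves the e_g set evenly filled (or empty) — no strong Jahn–Teller driving force.
[MnBr₃(NCS)₂(OH)]³−: Each bromide is −1; each isothiocyanate is −1; each hydroxide is −1; balancing the −3 overall charge requires Mn(III). Manganese is a group-7 element; Mn(III) is therefore d⁴. Bromide, hydroxide, and isothiocyanate are weak-field ligands for a first-row metal, so the complex is high-spin. The t₂g³e_g¹ (high-spin) configuration has an unevenly filled e_g set; the Jahn–Teller theorem predicts a tetragonal distortion (typically axial elongation) to lift the degeneracy.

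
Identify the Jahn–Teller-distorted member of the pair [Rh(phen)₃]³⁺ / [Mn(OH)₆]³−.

[Mn(OH)₆]³−

[Rh(phen)₃]³⁺: 1,10-phenanthroline is neutral; balancing the +3 overall charge requires Rh(III). Rhodium is a group-9 element; Rh(III) is therefore d⁶. A 4d ion has a large Δₒ and is invariably low-spin. The d⁶ configuration leaves the e_g set evenly filled (or empty) — no strong Jahn–Teller driving force.
[Mn(OH)₆]³−: Ligand charges: each hydroxide is −1. With an overall charge of −3 the manganese centre must be in the +3 oxidation state. Manganese is a group-7 element; Mn(III) is therefore d⁴. Hydroxide is a weak-field ligand for a first-row metal, so the complex is high-spin. The t₂g³e_g¹ (high-spin) configuration has an unevenly filled e_g set; the Jahn–Teller theorem predicts a tetragonal distortion (typically axial elongation) to lift the degeneracy.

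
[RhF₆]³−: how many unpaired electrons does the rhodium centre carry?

0

Each fluoride is −1; balancing the −3 overall charge requires Rh(III).
Rh sits in group 9, so the d-electron count is 9 − 3 = 6.
The spin state decides the count: a 4d ion has a large Δₒ and is invariably low-spin.
An octahedral low-spin d⁶ ion is t₂g⁶e_g⁰, giving 0 unpaired electrons.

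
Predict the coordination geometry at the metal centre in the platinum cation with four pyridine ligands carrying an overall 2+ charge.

Pyridine is neutral; balancing the +2 overall charge requires Pt(II).
Platinum is a group-10 element; Pt(II) is therefore d⁸.
Coordination number: 4.
A 5d d⁸ ion has a large crystal-field splitting; square planar leaves the high-energy d_{x²−y²} orbital empty and maximises CFSE.

square planar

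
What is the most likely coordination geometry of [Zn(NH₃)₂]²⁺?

Ligand charges: ammonia is neutral. With an overall charge of +2 the zinc centre must be in the +2 oxidation state.
Zn sits in group 12, so the d-electron count is 12 − 2 = 10.
Coordination number: 2.
A d¹⁰ ion with only two ligands adopts a linear arrangement (sp hybridisation; no CFSE preference).

linear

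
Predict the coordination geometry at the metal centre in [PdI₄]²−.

Each iodide is −1; balancing the −2 overall charge requires Pd(II).
Pd sits in group 10, so the d-electron count is 10 − 2 = 8.
Coordination number: 4.
A 4d d⁸ ion has a large crystal-field splitting; square planar leaves the high-energy d_{x²−y²} orbital empty and maximises CFSE.

square planar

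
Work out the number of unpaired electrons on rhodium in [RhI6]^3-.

0

Summing ligand charges against the −3 overall charge gives an oxidation state of +3 for rhodium.
Rh sits in group 9, so the d-electron count is 9 − 3 = 6.
The spin state decides the count: a 4d ion has a large Δₒ and is invariably low-spin.
An octahedral low-spin d⁶ ion is t₂g⁶e_g⁰, giving 0 unpaired electrons.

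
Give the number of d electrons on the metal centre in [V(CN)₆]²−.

Ligand charges: each cyanide is −1. With an overall charge of −2 the vanadium centre must be in the +4 oxidation state.
V sits in group 5, so the d-electron count is 5 − 4 = 1.

d1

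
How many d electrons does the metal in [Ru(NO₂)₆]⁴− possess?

d⁶

Ligand charges: each nitro (N-bound nitrite) is −1. With an overall charge of −4 the ruthenium centre must be in the +2 oxidation state.
Group 8 minus oxidation state 2 gives a d⁶ configuration.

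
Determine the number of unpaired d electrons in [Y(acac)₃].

0

Summing ligand charges against the 0 overall charge gives an oxidation state of +3 for yttrium.
Y sits in group 3, so the d-electron count is 3 − 3 = 0.
Counting donor atoms: 3×acetylacetonate (bidentate) → 6 donors. Coordination number = 6.
In an octahedral field the d⁰ configuration is t₂g⁰e_g⁰, giving 0 unpaired electrons.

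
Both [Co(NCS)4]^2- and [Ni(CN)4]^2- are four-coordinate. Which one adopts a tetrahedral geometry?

[Co(NCS)4]^2-

For [Co(NCS)4]^2-: Summing ligand charges against the −2 overall charge gives an oxidation state of +2 for cobalt. Group 9 minus oxidation state 2 gives a d⁷ configuration. For a high-spin 3d d⁷ ion with weak-field ligands the small Δₜ gives little square-planar CFSE advantage, so four ligands adopt the sterically favoured tetrahedral geometry. → tetrahedral.
For [Ni(CN)4]^2-: Each cyanide is −1; balancing the −2 overall charge requires Ni(II). Group 10 minus oxidation state 2 gives a d⁸ configuration. Cyanide is a strong-field ligand (high in the spectrochemical series). A 3d d⁸ ion with strong-field ligands gains enough CFSE to favour square planar over tetrahedral. → square planar.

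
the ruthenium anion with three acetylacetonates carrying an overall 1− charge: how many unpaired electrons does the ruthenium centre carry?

0

Each acetylacetonate is −1; balancing the −1 overall charge requires Ru(II).
Ruthenium is a group-8 element; Ru(II) is therefore d⁶.
Counting donor atoms: 3×acetylacetonate (bidentate) → 6 donors. Coordination number = 6.
The spin state decides the count: a 4d ion has a large Δₒ and is invariably low-spin.
An octahedral low-spin d⁶ ion is t₂g⁶e_g⁰, giving 0 unpaired electrons.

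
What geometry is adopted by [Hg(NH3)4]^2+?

tetrahedral

Ligand charges: ammonia is neutral. With an overall charge of +2 the mercury centre must be in the +2 oxidation state.
Hg sits in group 12, so the d-electron count is 12 − 2 = 10.
Coordination number: 4.
A d¹⁰ ion has no crystal-field stabilisation preference between square planar and tetrahedral, so four ligands adopt the sterically favoured tetrahedral geometry.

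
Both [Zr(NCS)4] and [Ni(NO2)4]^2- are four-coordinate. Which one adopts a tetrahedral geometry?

For [Zr(NCS)4]: Each isothiocyanate is −1; balancing the 0 overall charge requires Zr(IV). Zr sits in group 4, so the d-electron count is 4 − 4 = 0. A d⁰ ion has no crystal-field stabilisation preference between square planar and tetrahedral, so four ligands adopt the sterically favoured tetrahedral geometry. → tetrahedral.
For [Ni(NO2)4]^2-: Summing ligand charges against the −2 overall charge gives an oxidation state of +2 for nickel. Ni sits in group 10, so the d-electron count is 10 − 2 = 8. Nitro (N-bound nitrite) is a strong-field ligand (high in the spectrochemical series). A 3d d⁸ ion with strong-field ligands gains enough CFSE to favour square planar over tetrahedral. → square planar.

[Zr(NCS)4]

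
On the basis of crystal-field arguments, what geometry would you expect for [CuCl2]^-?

linear

Each chloride is −1; balancing the −1 overall charge requires Cu(I).
Copper is a group-11 element; Cu(I) is therefore d¹⁰.
With 2 monodentate ligands the coordination number is 2.
A d¹⁰ ion with only two ligands adopts a linear arrangement (sp hybridisation; no CFSE preference).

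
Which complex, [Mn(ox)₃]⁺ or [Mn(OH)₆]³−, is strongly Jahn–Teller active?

[Mn(OH)₆]³−

[Mn(ox)₃]⁺: Ligand charges: each oxalate is −2. With an overall charge of +1 the manganese centre must be in the +7 oxidation state. Group 7 minus oxidation state 7 gives a d⁰ configuration. The d⁰ configuration leaves the e_g set evenly filled (or empty) — no strong Jahn–Teller driving force.
[Mn(OH)₆]³−: Summing ligand charges against the −3 overall charge gives an oxidation state of +3 for manganese. Manganese is a group-7 element; Mn(III) is therefore d⁴. Hydroxide is a weak-field ligand for a first-row metal, so the complex is high-spin. The t₂g³e_g¹ (high-spin) configuration has an unevenly filled e_g set; the Jahn–Teller theorem predicts a tetragonal distortion (typically axial elongation) to lift the degeneracy.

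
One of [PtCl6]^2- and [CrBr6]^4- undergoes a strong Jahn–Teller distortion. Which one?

[PtCl6]^2-: Ligand charges: each chloride is −1. With an overall charge of −2 the platinum centre must be in the +4 oxidation state. Group 10 minus oxidation state 4 gives a d⁶ configuration. A 5d ion has a large Δₒ and is invariably low-spin. The d⁶ configuration leaves the e_g set evenly filled (or empty) — no strong Jahn–Teller driving force.
[CrBr6]^4-: Ligand charges: each bromide is −1. With an overall charge of −4 the chromium centre must be in the +2 oxidation state. Group 6 minus oxidation state 2 gives a d⁴ configuration. Bromide is a weak-field ligand for a first-row metal, so the complex is high-spin. The t₂g³e_g¹ (high-spin) configuration has an unevenly filled e_g set; the Jahn–Teller theorem predicts a tetragonal distortion (typically axial elongation) to lift the degeneracy.

[CrBr6]^4-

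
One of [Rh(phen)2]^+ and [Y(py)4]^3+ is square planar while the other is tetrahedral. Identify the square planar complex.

[Rh(phen)2]^+

For [Rh(phen)2]^+: 1,10-phenanthroline is neutral; balancing the +1 overall charge requires Rh(I). Rh sits in group 9, so the d-electron count is 9 − 1 = 8. A 4d d⁸ ion has a large crystal-field splitting; square planar leaves the high-energy d_{x²−y²} orbital empty and maximises CFSE. → square planar.
For [Y(py)4]^3+: Summing ligand charges against the +3 overall charge gives an oxidation state of +3 for yttrium. Yttrium is a group-3 element; Y(III) is therefore d⁰. A d⁰ ion has no crystal-field stabilisation preference between square planar and tetrahedral, so four ligands adopt the sterically favoured tetrahedral geometry. → tetrahedral.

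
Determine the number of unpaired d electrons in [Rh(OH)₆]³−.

0 unpaired electrons

Each hydroxide is −1; balancing the −3 overall charge requires Rh(III).
Rh sits in group 9, so the d-electron count is 9 − 3 = 6.
The spin state decides the count: a 4d ion has a large Δₒ and is invariably low-spin.
An octahedral low-spin d⁶ ion is t₂g⁶e_g⁰, giving 0 unpaired electrons.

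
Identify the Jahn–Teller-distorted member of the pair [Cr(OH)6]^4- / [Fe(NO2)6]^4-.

[Cr(OH)6]^4-

[Cr(OH)6]^4-: Each hydroxide is −1; balancing the −4 overall charge requires Cr(II). Cr sits in group 6, so the d-electron count is 6 − 2 = 4. Hydroxide is a weak-field ligand for a first-row metal, so the complex is high-spin. The t₂g³e_g¹ (high-spin) configuration has an unevenly filled e_g set; the Jahn–Teller theorem predicts a tetragonal distortion (typically axial elongation) to lift the degeneracy.
[Fe(NO2)6]^4-: Ligand charges: each nitro (N-bound nitrite) is −1. With an overall charge of −4 the iron centre must be in the +2 oxidation state. Fe sits in group 8, so the d-electron count is 8 − 2 = 6. Nitro (N-bound nitrite) is a strong-field ligand (high in the spectrochemical series) for a first-row metal, so the complex is low-spin. The d⁶ configuration leaves the e_g set evenly filled (or empty) — no strong Jahn–Teller driving force.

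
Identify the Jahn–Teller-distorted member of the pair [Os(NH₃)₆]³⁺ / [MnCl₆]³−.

[MnCl₆]³−

[Os(NH₃)₆]³⁺: Summing ligand charges against the +3 overall charge gives an oxidation state of +3 for osmium. Osmium is a group-8 element; Os(III) is therefore d⁵. A 5d ion has a large Δₒ and is invariably low-spin. The d⁵ configuration leaves the e_g set evenly filled (or empty) — no strong Jahn–Teller driving force.
[MnCl₆]³−: Ligand charges: each chloride is −1. With an overall charge of −3 the manganese centre must be in the +3 oxidation state. Group 7 minus oxidation state 3 gives a d⁴ configuration. Chloride is a weak-field ligand for a first-row metal, so the complex is high-spin. The t₂g³e_g¹ (high-spin) configuration has an unevenly filled e_g set; the Jahn–Teller theorem predicts a tetragonal distortion (typically axial elongation) to lift the degeneracy.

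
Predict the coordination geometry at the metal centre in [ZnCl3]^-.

Each chloride is −1; balancing the −1 overall charge requires Zn(II).
Zinc is a group-12 element; Zn(II) is therefore d¹⁰.
Coordination number: 3.
Three ligands around a d¹⁰ centre minimise repulsion in a trigonal-planar arrangement.

trigonal planar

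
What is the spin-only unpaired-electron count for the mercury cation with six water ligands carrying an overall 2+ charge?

Ligand charges: water is neutral. With an overall charge of +2 the mercury centre must be in the +2 oxidation state.
Group 12 minus oxidation state 2 gives a d¹⁰ configuration.
In an octahedral field the d¹⁰ configuration is t₂g⁶e_g⁴, giving 0 unpaired electrons.

0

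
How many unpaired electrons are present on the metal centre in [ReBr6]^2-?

Ligand charges: each bromide is −1. With an overall charge of −2 the rhenium centre must be in the +4 oxidation state.
Re sits in group 7, so the d-electron count is 7 − 4 = 3.
In an octahedral field the d³ configuration is t₂g³e_g⁰ (only one arrangement possible), giving 3 unpaired electrons.

3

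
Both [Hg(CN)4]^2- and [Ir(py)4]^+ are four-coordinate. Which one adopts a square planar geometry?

For [Hg(CN)4]^2-: Ligand charges: each cyanide is −1. With an overall charge of −2 the mercury centre must be in the +2 oxidation state. Group 12 minus oxidation state 2 gives a d¹⁰ configuration. A d¹⁰ ion has no crystal-field stabilisation preference between square planar and tetrahedral, so four ligands adopt the sterically favoured tetrahedral geometry. → tetrahedral.
For [Ir(py)4]^+: Pyridine is neutral; balancing the +1 overall charge requires Ir(I). Iridium is a group-9 element; Ir(I) is therefore d⁸. A 5d d⁸ ion has a large crystal-field splitting; square planar leaves the high-energy d_{x²−y²} orbital empty and maximises CFSE. → square planar.

[Ir(py)4]^+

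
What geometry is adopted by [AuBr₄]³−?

tetrahedral

Each bromide is −1; balancing the −3 overall charge requires Au(I).
Gold is a group-11 element; Au(I) is therefore d¹⁰.
Coordination number: 4.
A d¹⁰ ion has no crystal-field stabilisation preference between square planar and tetrahedral, so four ligands adopt the sterically favoured tetrahedral geometry.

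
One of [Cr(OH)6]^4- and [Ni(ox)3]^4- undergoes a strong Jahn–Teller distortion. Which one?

[Cr(OH)6]^4-: Ligand charges: each hydroxide is −1. With an overall charge of −4 the chromium centre must be in the +2 oxidation state. Cr sits in group 6, so the d-electron count is 6 − 2 = 4. Hydroxide is a weak-field ligand for a first-row metal, so the complex is high-spin. The t₂g³e_g¹ (high-spin) configuration has an unevenly filled e_g set; the Jahn–Teller theorem predicts a tetragonal distortion (typically axial elongation) to lift the degeneracy.
[Ni(ox)3]^4-: Ligand charges: each oxalate is −2. With an overall charge of −4 the nickel centre must be in the +2 oxidation state. Ni sits in group 10, so the d-electron count is 10 − 2 = 8. The d⁸ configuration leaves the e_g set evenly filled (or empty) — no strong Jahn–Teller driving force.

[Cr(OH)6]^4-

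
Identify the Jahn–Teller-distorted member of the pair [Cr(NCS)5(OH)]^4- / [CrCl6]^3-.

[Cr(NCS)5(OH)]^4-: Each isothiocyanate is −1; each hydroxide is −1; balancing the −4 overall charge requires Cr(II). Chromium is a group-6 element; Cr(II) is therefore d⁴. Hydroxide and isothiocyanate are weak-field ligands for a first-row metal, so the complex is high-spin. The t₂g³e_g¹ (high-spin) configuration has an unevenly filled e_g set; the Jahn–Teller theorem predicts a tetragonal distortion (typically axial elongation) to lift the degeneracy.
[CrCl6]^3-: Summing ligand charges against the −3 overall charge gives an oxidation state of +3 for chromium. Chromium is a group-6 element; Cr(III) is therefore d³. The d³ configuration leaves the e_g set evenly filled (or empty) — no strong Jahn–Teller driving force.

[Cr(NCS)5(OH)]^4-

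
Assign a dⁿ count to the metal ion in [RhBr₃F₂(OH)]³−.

d⁶

Summing ligand charges against the −3 overall charge gives an oxidation state of +3 for rhodium.
Rh sits in group 9, so the d-electron count is 9 − 3 = 6.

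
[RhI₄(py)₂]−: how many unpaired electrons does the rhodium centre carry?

Summing ligand charges against the −1 overall charge gives an oxidation state of +3 for rhodium.
Group 9 minus oxidation state 3 gives a d⁶ configuration.
The spin state decides the count: a 4d ion has a large Δₒ and is invariably low-spin.
An octahedral low-spin d⁶ ion is t₂g⁶e_g⁰, giving 0 unpaired electrons.

0 unpaired electrons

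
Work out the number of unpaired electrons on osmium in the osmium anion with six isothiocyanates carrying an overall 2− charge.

2 unpaired electrons

Ligand charges: each isothiocyanate is −1. With an overall charge of −2 the osmium centre must be in the +4 oxidation state.
Group 8 minus oxidation state 4 gives a d⁴ configuration.
The spin state decides the count: a 5d ion has a large Δₒ and is invariably low-spin.
An octahedral low-spin d⁴ ion is t₂g⁴e_g⁰, giving 2 unpaired electrons.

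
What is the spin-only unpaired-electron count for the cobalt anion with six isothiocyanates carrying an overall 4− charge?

3 unpaired electrons

Each isothiocyanate is −1; balancing the −4 overall charge requires Co(II).
Co sits in group 9, so the d-electron count is 9 − 2 = 7.
The spin state decides the count: Isothiocyanate is a weak-field ligand for a first-row metal, so the complex is high-spin.
An octahedral high-spin d⁷ ion is t₂g⁵e_g², giving 3 unpaired electrons.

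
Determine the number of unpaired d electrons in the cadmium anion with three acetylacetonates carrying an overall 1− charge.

0

Each acetylacetonate is −1; balancing the −1 overall charge requires Cd(II).
Cadmium is a group-12 element; Cd(II) is therefore d¹⁰.
Counting donor atoms: 3×acetylacetonate (bidentate) → 6 donors. Coordination number = 6.
In an octahedral field the d¹⁰ configuration is t₂g⁶e_g⁴, giving 0 unpaired electrons.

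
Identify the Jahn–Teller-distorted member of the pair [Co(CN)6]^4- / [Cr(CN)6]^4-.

[Co(CN)6]^4-

[Co(CN)6]^4-: Summing ligand charges against the −4 overall charge gives an oxidation state of +2 for cobalt. Cobalt is a group-9 element; Co(II) is therefore d⁷. Cyanide is a strong-field ligand (high in the spectrochemical series) for a first-row metal, so the complex is low-spin. The t₂g⁶e_g¹ (low-spin) configuration has an unevenly filled e_g set; the Jahn–Teller theorem predicts a tetragonal distortion (typically axial elongation) to lift the degeneracy.
[Cr(CN)6]^4-: Ligand charges: each cyanide is −1. With an overall charge of −4 the chromium centre must be in the +2 oxidation state. Cr sits in group 6, so the d-electron count is 6 − 2 = 4. Cyanide is a strong-field ligand (high in the spectrochemical series) for a first-row metal, so the complex is low-spin. The d⁴ configuration leaves the e_g set evenly filled (or empty) — no strong Jahn–Teller driving force.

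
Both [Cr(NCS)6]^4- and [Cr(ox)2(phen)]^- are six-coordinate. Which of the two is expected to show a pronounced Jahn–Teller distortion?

[Cr(NCS)6]^4-: Each isothiocyanate is −1; balancing the −4 overall charge requires Cr(II). Chromium is a group-6 element; Cr(II) is therefore d⁴. Isothiocyanate is a weak-field ligand for a first-row metal, so the complex is high-spin. The t₂g³e_g¹ (high-spin) configuration has an unevenly filled e_g set; the Jahn–Teller theorem predicts a tetragonal distortion (typically axial elongation) to lift the degeneracy.
[Cr(ox)2(phen)]^-: Summing ligand charges against the −1 overall charge gives an oxidation state of +3 for chromium. Cr sits in group 6, so the d-electron count is 6 − 3 = 3. The d³ configuration leaves the e_g set evenly filled (or empty) — no strong Jahn–Teller driving force.

[Cr(NCS)6]^4-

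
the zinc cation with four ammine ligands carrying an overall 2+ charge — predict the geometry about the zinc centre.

Ammonia is neutral; balancing the +2 overall charge requires Zn(II).
Zn sits in group 12, so the d-electron count is 12 − 2 = 10.
Coordination number: 4.
A d¹⁰ ion has no crystal-field stabilisation preference between square planar and tetrahedral, so four ligands adopt the sterically favoured tetrahedral geometry.

tetrahedral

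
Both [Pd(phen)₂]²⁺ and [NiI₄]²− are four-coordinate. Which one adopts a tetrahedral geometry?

[NiI₄]²−

For [Pd(phen)₂]²⁺: Summing ligand charges against the +2 overall charge gives an oxidation state of +2 for palladium. Palladium is a group-10 element; Pd(II) is therefore d⁸. A 4d d⁸ ion has a large crystal-field splitting; square planar leaves the high-energy d_{x²−y²} orbital empty and maximises CFSE. → square planar.
For [NiI₄]²−: Summing ligand charges against the −2 overall charge gives an oxidation state of +2 for nickel. Nickel is a group-10 element; Ni(II) is therefore d⁸. Iodide is a weak-field ligand. With weak-field ligands the CFSE gain from square planar is small, so a 3d d⁸ ion takes the sterically preferred tetrahedral geometry. → tetrahedral.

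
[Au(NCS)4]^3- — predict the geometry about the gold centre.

tetrahedral

Summing ligand charges against the −3 overall charge gives an oxidation state of +1 for gold.
Group 11 minus oxidation state 1 gives a d¹⁰ configuration.
With 4 monodentate ligands the coordination number is 4.
A d¹⁰ ion has no crystal-field stabilisation preference between square planar and tetrahedral, so four ligands adopt the sterically favoured tetrahedral geometry.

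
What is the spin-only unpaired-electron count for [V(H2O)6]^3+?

Summing ligand charges against the +3 overall charge gives an oxidation state of +3 for vanadium.
Group 5 minus oxidation state 3 gives a d² configuration.
In an octahedral field the d² configuration is t₂g²e_g⁰ (only one arrangement possible), giving 2 unpaired electrons.

2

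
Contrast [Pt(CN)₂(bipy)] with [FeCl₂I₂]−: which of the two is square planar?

For [Pt(CN)₂(bipy)]: Ligand charges: each cyanide is −1; 2,2′-bipyridine is neutral. With an overall charge of 0 the platinum centre must be in the +2 oxidation state. Pt sits in group 10, so the d-electron count is 10 − 2 = 8. A 5d d⁸ ion has a large crystal-field splitting; square planar leaves the high-energy d_{x²−y²} orbital empty and maximises CFSE. → square planar.
For [FeCl₂I₂]−: Summing ligand charges against the −1 overall charge gives an oxidation state of +3 for iron. Iron is a group-8 element; Fe(III) is therefore d⁵. A high-spin d⁵ ion has zero CFSE in either geometry, so four ligands adopt the sterically favoured tetrahedral geometry. → tetrahedral.

[Pt(CN)₂(bipy)]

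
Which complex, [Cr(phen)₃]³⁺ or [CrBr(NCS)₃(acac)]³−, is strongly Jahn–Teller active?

[Cr(phen)₃]³⁺: Ligand charges: 1,10-phenanthroline is neutral. With an overall charge of +3 the chromium centre must be in the +3 oxidation state. Group 6 minus oxidation state 3 gives a d³ configuration. The d³ configuration leaves the e_g set evenly filled (or empty) — no strong Jahn–Teller driving force.
[CrBr(NCS)₃(acac)]³−: Each bromide is −1; each isothiocyanate is −1; each acetylacetonate is −1; balancing the −3 overall charge requires Cr(II). Group 6 minus oxidation state 2 gives a d⁴ configuration. Acetylacetonate, bromide, and isothiocyanate are weak-field ligands for a first-row metal, so the complex is high-spin. The t₂g³e_g¹ (high-spin) configuration has an unevenly filled e_g set; the Jahn–Teller theorem predicts a tetragonal distortion (typically axial elongation) to lift the degeneracy.

[CrBr(NCS)₃(acac)]³−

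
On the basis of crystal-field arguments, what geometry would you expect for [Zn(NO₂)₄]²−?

tetrahedral

Summing ligand charges against the −2 overall charge gives an oxidation state of +2 for zinc.
Zinc is a group-12 element; Zn(II) is therefore d¹⁰.
With 4 monodentate ligands the coordination number is 4.
A d¹⁰ ion has no crystal-field stabilisation preference between square planar and tetrahedral, so four ligands adopt the sterically favoured tetrahedral geometry.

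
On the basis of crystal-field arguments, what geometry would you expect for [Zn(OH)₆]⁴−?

Ligand charges: each hydroxide is −1. With an overall charge of −4 the zinc centre must be in the +2 oxidation state.
Group 12 minus oxidation state 2 gives a d¹⁰ configuration.
Coordination number: 6.
Six donors around a single metal centre give an octahedral coordination sphere.

octahedral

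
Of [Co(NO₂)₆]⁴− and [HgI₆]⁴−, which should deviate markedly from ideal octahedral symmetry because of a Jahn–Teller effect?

[Co(NO₂)₆]⁴−

[Co(NO₂)₆]⁴−: Summing ligand charges against the −4 overall charge gives an oxidation state of +2 for cobalt. Co sits in group 9, so the d-electron count is 9 − 2 = 7. Nitro (N-bound nitrite) is a strong-field ligand (high in the spectrochemical series) for a first-row metal, so the complex is low-spin. The t₂g⁶e_g¹ (low-spin) configuration has an unevenly filled e_g set; the Jahn–Teller theorem predicts a tetragonal distortion (typically axial elongation) to lift the degeneracy.
[HgI₆]⁴−: Each iodide is −1; balancing the −4 overall charge requires Hg(II). Hg sits in group 12, so the d-electron count is 12 − 2 = 10. The d¹⁰ configuration leaves the e_g set evenly filled (or empty) — no strong Jahn–Teller driving force.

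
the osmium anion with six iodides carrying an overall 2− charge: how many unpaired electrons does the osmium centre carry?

2

Summing ligand charges against the −2 overall charge gives an oxidation state of +4 for osmium.
Osmium is a group-8 element; Os(IV) is therefore d⁴.
The spin state decides the count: a 5d ion has a large Δₒ and is invariably low-spin.
An octahedral low-spin d⁴ ion is t₂g⁴e_g⁰, giving 2 unpaired electrons.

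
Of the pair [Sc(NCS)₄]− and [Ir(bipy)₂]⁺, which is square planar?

For [Sc(NCS)₄]−: Each isothiocyanate is −1; balancing the −1 overall charge requires Sc(III). Scandium is a group-3 element; Sc(III) is therefore d⁰. A d⁰ ion has no crystal-field stabilisation preference between square planar and tetrahedral, so four ligands adopt the sterically favoured tetrahedral geometry. → tetrahedral.
For [Ir(bipy)₂]⁺: Summing ligand charges against the +1 overall charge gives an oxidation state of +1 for iridium. Iridium is a group-9 element; Ir(I) is therefore d⁸. A 5d d⁸ ion has a large crystal-field splitting; square planar leaves the high-energy d_{x²−y²} orbital empty and maximises CFSE. → square planar.

[Ir(bipy)₂]⁺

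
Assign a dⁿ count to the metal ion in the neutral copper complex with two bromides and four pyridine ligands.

d⁹

Each bromide is −1; pyridine is neutral; balancing the 0 overall charge requires Cu(II).
Group 11 minus oxidation state 2 gives a d⁹ configuration.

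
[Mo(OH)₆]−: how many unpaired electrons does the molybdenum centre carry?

Ligand charges: each hydroxide is −1. With an overall charge of −1 the molybdenum centre must be in the +5 oxidation state.
Mo sits in group 6, so the d-electron count is 6 − 5 = 1.
In an octahedral field the d¹ configuration is t₂g¹e_g⁰ (only one arrangement possible), giving 1 unpaired electron.

1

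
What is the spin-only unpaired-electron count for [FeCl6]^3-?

Summing ligand charges against the −3 overall charge gives an oxidation state of +3 for iron.
Fe sits in group 8, so the d-electron count is 8 − 3 = 5.
The spin state decides the count: Chloride is a weak-field ligand for a first-row metal, so the complex is high-spin.
An octahedral high-spin d⁵ ion is t₂g³e_g², giving 5 unpaired electrons.

5 unpaired electrons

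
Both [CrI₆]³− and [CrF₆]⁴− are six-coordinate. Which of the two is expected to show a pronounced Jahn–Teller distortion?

[CrF₆]⁴−

[CrI₆]³−: Summing ligand charges against the −3 overall charge gives an oxidation state of +3 for chromium. Group 6 minus oxidation state 3 gives a d³ configuration. The d³ configuration leaves the e_g set evenly filled (or empty) — no strong Jahn–Teller driving force.
[CrF₆]⁴−: Ligand charges: each fluoride is −1. With an overall charge of −4 the chromium centre must be in the +2 oxidation state. Cr sits in group 6, so the d-electron count is 6 − 2 = 4. Fluoride is a weak-field ligand for a first-row metal, so the complex is high-spin. The t₂g³e_g¹ (high-spin) configuration has an unevenly filled e_g set; the Jahn–Teller theorem predicts a tetragonal distortion (typically axial elongation) to lift the degeneracy.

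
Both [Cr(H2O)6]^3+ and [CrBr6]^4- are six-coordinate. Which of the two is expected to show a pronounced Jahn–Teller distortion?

[CrBr6]^4-

[Cr(H2O)6]^3+: Water is neutral; balancing the +3 overall charge requires Cr(III). Chromium is a group-6 element; Cr(III) is therefore d³. The d³ configuration leaves the e_g set evenly filled (or empty) — no strong Jahn–Teller driving force.
[CrBr6]^4-: Ligand charges: each bromide is −1. With an overall charge of −4 the chromium centre must be in the +2 oxidation state. Group 6 minus oxidation state 2 gives a d⁴ configuration. Bromide is a weak-field ligand for a first-row metal, so the complex is high-spin. The t₂g³e_g¹ (high-spin) configuration has an unevenly filled e_g set; the Jahn–Teller theorem predicts a tetragonal distortion (typically axial elongation) to lift the degeneracy.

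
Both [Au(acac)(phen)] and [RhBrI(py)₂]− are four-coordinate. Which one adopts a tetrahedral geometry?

[Au(acac)(phen)]

For [Au(acac)(phen)]: Ligand charges: each acetylacetonate is −1; 1,10-phenanthroline is neutral. With an overall charge of 0 the gold centre must be in the +1 oxidation state. Au sits in group 11, so the d-electron count is 11 − 1 = 10. A d¹⁰ ion has no crystal-field stabilisation preference between square planar and tetrahedral, so four ligands adopt the sterically favoured tetrahedral geometry. → tetrahedral.
For [RhBrI(py)₂]−: Each bromide is −1; each iodide is −1; pyridine is neutral; balancing the −1 overall charge requires Rh(I). Group 9 minus oxidation state 1 gives a d⁸ configuration. A 4d d⁸ ion has a large crystal-field splitting; square planar leaves the high-energy d_{x²−y²} orbital empty and maximises CFSE. → square planar.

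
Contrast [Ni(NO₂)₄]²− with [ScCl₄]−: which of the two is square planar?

For [Ni(NO₂)₄]²−: Ligand charges: each nitro (N-bound nitrite) is −1. With an overall charge of −2 the nickel centre must be in the +2 oxidation state. Group 10 minus oxidation state 2 gives a d⁸ configuration. Nitro (N-bound nitrite) is a strong-field ligand (high in the spectrochemical series). A 3d d⁸ ion with strong-field ligands gains enough CFSE to favour square planar over tetrahedral. → square planar.
For [ScCl₄]−: Each chloride is −1; balancing the −1 overall charge requires Sc(III). Scandium is a group-3 element; Sc(III) is therefore d⁰. A d⁰ ion has no crystal-field stabilisation preference between square planar and tetrahedral, so four ligands adopt the sterically favoured tetrahedral geometry. → tetrahedral.

[Ni(NO₂)₄]²−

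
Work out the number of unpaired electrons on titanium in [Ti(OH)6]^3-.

1

Summing ligand charges against the −3 overall charge gives an oxidation state of +3 for titanium.
Group 4 minus oxidation state 3 gives a d¹ configuration.
In an octahedral field the d¹ configuration is t₂g¹e_g⁰ (only one arrangement possible), giving 1 unpaired electron.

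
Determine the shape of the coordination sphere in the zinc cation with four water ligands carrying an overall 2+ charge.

Water is neutral; balancing the +2 overall charge requires Zn(II).
Zn sits in group 12, so the d-electron count is 12 − 2 = 10.
With 4 monodentate ligands the coordination number is 4.
A d¹⁰ ion has no crystal-field stabilisation preference between square planar and tetrahedral, so four ligands adopt the sterically favoured tetrahedral geometry.

tetrahedral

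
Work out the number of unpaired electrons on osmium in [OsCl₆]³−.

1

Each chloride is −1; balancing the −3 overall charge requires Os(III).
Osmium is a group-8 element; Os(III) is therefore d⁵.
The spin state decides the count: a 5d ion has a large Δₒ and is invariably low-spin.
An octahedral low-spin d⁵ ion is t₂g⁵e_g⁰, giving 1 unpaired electron.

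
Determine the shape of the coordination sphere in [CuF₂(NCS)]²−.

Each fluoride is −1; each isothiocyanate is −1; balancing the −2 overall charge requires Cu(I).
Copper is a group-11 element; Cu(I) is therefore d¹⁰.
Coordination number: 3.
Three ligands around a d¹⁰ centre minimise repulsion in a trigonal-planar arrangement.

trigonal planar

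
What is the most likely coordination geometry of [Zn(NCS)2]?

linear

Each isothiocyanate is −1; balancing the 0 overall charge requires Zn(II).
Group 12 minus oxidation state 2 gives a d¹⁰ configuration.
Coordination number: 2.
A d¹⁰ ion with only two ligands adopts a linear arrangement (sp hybridisation; no CFSE preference).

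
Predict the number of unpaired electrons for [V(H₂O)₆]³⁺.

Summing ligand charges against the +3 overall charge gives an oxidation state of +3 for vanadium.
Group 5 minus oxidation state 3 gives a d² configuration.
In an octahedral field the d² configuration is t₂g²e_g⁰ (only one arrangement possible), giving 2 unpaired electrons.

2 unpaired electrons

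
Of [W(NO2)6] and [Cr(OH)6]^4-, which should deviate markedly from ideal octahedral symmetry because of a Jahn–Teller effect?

[W(NO2)6]: Each nitro (N-bound nitrite) is −1; balancing the 0 overall charge requires W(VI). Group 6 minus oxidation state 6 gives a d⁰ configuration. The d⁰ configuration leaves the e_g set evenly filled (or empty) — no strong Jahn–Teller driving force.
[Cr(OH)6]^4-: Ligand charges: each hydroxide is −1. With an overall charge of −4 the chromium centre must be in the +2 oxidation state. Cr sits in group 6, so the d-electron count is 6 − 2 = 4. Hydroxide is a weak-field ligand for a first-row metal, so the complex is high-spin. The t₂g³e_g¹ (high-spin) configuration has an unevenly filled e_g set; the Jahn–Teller theorem predicts a tetragonal distortion (typically axial elongation) to lift the degeneracy.

[Cr(OH)6]^4-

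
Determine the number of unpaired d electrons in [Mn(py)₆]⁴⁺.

Ligand charges: pyridine is neutral. With an overall charge of +4 the manganese centre must be in the +4 oxidation state.
Group 7 minus oxidation state 4 gives a d³ configuration.
In an octahedral field the d³ configuration is t₂g³e_g⁰ (only one arrangement possible), giving 3 unpaired electrons.

3 unpaired electrons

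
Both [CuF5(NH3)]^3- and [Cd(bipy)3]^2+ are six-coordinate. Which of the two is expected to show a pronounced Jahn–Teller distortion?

[CuF5(NH3)]^3-

[CuF5(NH3)]^3-: Summing ligand charges against the −3 overall charge gives an oxidation state of +2 for copper. Group 11 minus oxidation state 2 gives a d⁹ configuration. The t₂g⁶e_g³ configuration has an unevenly filled e_g set; the Jahn–Teller theorem predicts a tetragonal distortion (typically axial elongation) to lift the degeneracy.
[Cd(bipy)3]^2+: Ligand charges: 2,2′-bipyridine is neutral. With an overall charge of +2 the cadmium centre must be in the +2 oxidation state. Cadmium is a group-12 element; Cd(II) is therefore d¹⁰. The d¹⁰ configuration leaves the e_g set evenly filled (or empty) — no strong Jahn–Teller driving force.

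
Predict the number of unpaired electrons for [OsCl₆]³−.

Summing ligand charges against the −3 overall charge gives an oxidation state of +3 for osmium.
Os sits in group 8, so the d-electron count is 8 − 3 = 5.
The spin state decides the count: a 5d ion has a large Δₒ and is invariably low-spin.
An octahedral low-spin d⁵ ion is t₂g⁵e_g⁰, giving 1 unpaired electron.

1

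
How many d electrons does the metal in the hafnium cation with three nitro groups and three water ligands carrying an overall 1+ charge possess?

Ligand charges: each nitro (N-bound nitrite) is −1; water is neutral. With an overall charge of +1 the hafnium centre must be in the +4 oxidation state.
Hafnium is a group-4 element; Hf(IV) is therefore d⁰.

d0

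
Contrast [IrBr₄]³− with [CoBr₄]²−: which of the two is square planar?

For [IrBr₄]³−: Each bromide is −1; balancing the −3 overall charge requires Ir(I). Group 9 minus oxidation state 1 gives a d⁸ configuration. A 5d d⁸ ion has a large crystal-field splitting; square planar leaves the high-energy d_{x²−y²} orbital empty and maximises CFSE. → square planar.
For [CoBr₄]²−: Each bromide is −1; balancing the −2 overall charge requires Co(II). Cobalt is a group-9 element; Co(II) is therefore d⁷. For a high-spin 3d d⁷ ion with weak-field ligands the small Δₜ gives little square-planar CFSE advantage, so four ligands adopt the sterically favoured tetrahedral geometry. → tetrahedral.

[IrBr₄]³−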